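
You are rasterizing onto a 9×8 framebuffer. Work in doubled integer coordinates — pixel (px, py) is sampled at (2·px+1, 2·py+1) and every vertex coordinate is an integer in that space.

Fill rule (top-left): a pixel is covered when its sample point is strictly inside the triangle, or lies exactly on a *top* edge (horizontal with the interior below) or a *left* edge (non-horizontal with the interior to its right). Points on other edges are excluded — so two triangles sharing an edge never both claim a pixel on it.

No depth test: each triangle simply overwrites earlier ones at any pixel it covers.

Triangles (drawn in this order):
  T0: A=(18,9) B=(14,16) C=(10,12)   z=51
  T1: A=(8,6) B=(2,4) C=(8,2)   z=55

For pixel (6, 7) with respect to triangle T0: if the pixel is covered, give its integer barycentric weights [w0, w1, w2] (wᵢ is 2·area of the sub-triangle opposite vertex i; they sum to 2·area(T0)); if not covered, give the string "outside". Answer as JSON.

T0:
  2·area = 44
  edge (18, 9)→(14, 16): d=(-4,7) right/bottom  bias=-1
  edge (14, 16)→(10, 12): d=(-4,-4) top-left  bias=+0
  edge (10, 12)→(18, 9): d=(8,-3) top-left  bias=+0
    (0,1)@(1, 3): e=[143,0,-99] → ·  [on edge]
    (1,2)@(3, 5): e=[121,0,-77] → ·  [on edge]
    (2,3)@(5, 7): e=[99,0,-55] → ·  [on edge]
    (3,4)@(7, 9): e=[77,0,-33] → ·  [on edge]
    (4,5)@(9, 11): e=[55,0,-11] → ·  [on edge]
    (6,5)@(13, 11): e=[27,16,1] → #
    (7,5)@(15, 11): e=[13,24,7] → #
    (8,5)@(17, 11): e=[-1,32,13] → ·
    (5,6)@(11, 13): e=[33,0,11] → #  [on edge]
    (8,6)@(17, 13): e=[-9,24,29] → ·
    (5,7)@(11, 15): e=[25,-8,27] → ·
    (6,7)@(13, 15): e=[11,0,33] → #  [on edge]
  covered (6 px):
    · · · · · · · · ·
    · · · · · · · · ·
    · · · · · · · · ·
    · · · · · · · · ·
    · · · · · · · · ·
    · · · · · · # # ·
    · · · · · # # # ·
    · · · · · · # · ·
T1:
  2·area = 24
  edge (8, 6)→(2, 4): d=(-6,-2) top-left  bias=+0
  edge (2, 4)→(8, 2): d=(6,-2) top-left  bias=+0
  edge (8, 2)→(8, 6): d=(0,4) right/bottom  bias=-1
    (5,0)@(11, 1): e=[36,0,-12] → ·  [on edge]
    (2,1)@(5, 3): e=[12,0,12] → #  [on edge]
    (3,1)@(7, 3): e=[16,4,4] → #
    (4,1)@(9, 3): e=[20,8,-4] → ·
    (2,2)@(5, 5): e=[0,12,12] → #  [on edge]
    (4,2)@(9, 5): e=[8,20,-4] → ·
    (2,3)@(5, 7): e=[-12,24,12] → ·
    (3,3)@(7, 7): e=[-8,28,4] → ·
    (5,3)@(11, 7): e=[0,36,-12] → ·  [on edge]
    (8,4)@(17, 9): e=[0,60,-36] → ·  [on edge]
  covered (4 px):
    · · · · · · · · ·
    · · # # · · · · ·
    · · # # · · · · ·
    · · · · · · · · ·
    · · · · · · · · ·
    · · · · · · · · ·
    · · · · · · · · ·
    · · · · · · · · ·

Result: [0,33,11]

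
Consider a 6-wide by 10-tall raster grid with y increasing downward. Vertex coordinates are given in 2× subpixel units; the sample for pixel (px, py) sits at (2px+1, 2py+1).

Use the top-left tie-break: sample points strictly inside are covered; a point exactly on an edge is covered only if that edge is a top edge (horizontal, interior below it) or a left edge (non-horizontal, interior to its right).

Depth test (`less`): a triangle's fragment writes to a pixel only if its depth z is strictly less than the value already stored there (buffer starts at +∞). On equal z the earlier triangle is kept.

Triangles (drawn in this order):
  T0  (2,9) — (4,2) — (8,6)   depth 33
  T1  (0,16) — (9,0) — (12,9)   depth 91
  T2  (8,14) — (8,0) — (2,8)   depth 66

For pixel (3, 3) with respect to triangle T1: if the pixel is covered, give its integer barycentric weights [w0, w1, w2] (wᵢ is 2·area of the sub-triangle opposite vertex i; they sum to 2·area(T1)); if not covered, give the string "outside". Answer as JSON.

T0:
  2·area = 36
  edge (2, 9)→(4, 2): d=(2,-7) top-left  bias=+0
  edge (4, 2)→(8, 6): d=(4,4) right/bottom  bias=-1
  edge (8, 6)→(2, 9): d=(-6,3) right/bottom  bias=-1
    (1,0)@(3, 1): e=[-9,0,45] → ·  [on edge]
    (2,1)@(5, 3): e=[9,0,27] → ·  [on edge]
    (2,2)@(5, 5): e=[13,8,15] → #
    (3,2)@(7, 5): e=[27,0,9] → ·  [on edge]
    (1,3)@(3, 7): e=[3,24,9] → #
    (3,3)@(7, 7): e=[31,8,-3] → ·
    (4,3)@(9, 7): e=[45,0,-9] → ·  [on edge]
    (1,4)@(3, 9): e=[7,32,-3] → ·
    (2,4)@(5, 9): e=[21,24,-9] → ·
    (5,4)@(11, 9): e=[63,0,-27] → ·  [on edge]
  covered (3 px):
    · · · · · ·
    · · · · · ·
    · · # · · ·
    · # # · · ·
    · · · · · ·
    · · · · · ·
    · · · · · ·
    · · · · · ·
    · · · · · ·
    · · · · · ·
T1:
  2·area = 129
  edge (0, 16)→(9, 0): d=(9,-16) top-left  bias=+0
  edge (9, 0)→(12, 9): d=(3,9) right/bottom  bias=-1
  edge (12, 9)→(0, 16): d=(-12,7) right/bottom  bias=-1
    (4,0)@(9, 1): e=[9,3,117] → #
    (5,0)@(11, 1): e=[41,-15,103] → ·
    (4,1)@(9, 3): e=[27,9,93] → #
    (5,1)@(11, 3): e=[59,-9,79] → ·
    (3,2)@(7, 5): e=[13,33,83] → #
    (5,2)@(11, 5): e=[77,-3,55] → ·
    (3,3)@(7, 7): e=[31,39,59] → #
    (5,3)@(11, 7): e=[95,3,31] → #
    (2,4)@(5, 9): e=[17,63,49] → #
    (1,5)@(3, 11): e=[3,87,39] → #
    (4,5)@(9, 11): e=[99,33,-3] → ·
    (5,5)@(11, 11): e=[131,15,-17] → ·
  covered (17 px):
    · · · · # ·
    · · · · # ·
    · · · # # ·
    · · · # # #
    · · # # # #
    · # # # · ·
    · # # · · ·
    # · · · · ·
    · · · · · ·
    · · · · · ·
T2:
  2·area = 84  (B↔C swapped to make it positive)
  edge (8, 14)→(2, 8): d=(-6,-6) top-left  bias=+0
  edge (2, 8)→(8, 0): d=(6,-8) top-left  bias=+0
  edge (8, 0)→(8, 14): d=(0,14) right/bottom  bias=-1
    (3,1)@(7, 3): e=[60,10,14] → #
    (4,1)@(9, 3): e=[72,26,-14] → ·
    (2,2)@(5, 5): e=[36,6,42] → #
    (4,2)@(9, 5): e=[60,38,-14] → ·
    (0,3)@(1, 7): e=[0,-14,98] → ·  [on edge]
    (1,3)@(3, 7): e=[12,2,70] → #
    (4,3)@(9, 7): e=[48,50,-14] → ·
    (1,4)@(3, 9): e=[0,14,70] → #  [on edge]
    (4,4)@(9, 9): e=[36,62,-14] → ·
    (1,5)@(3, 11): e=[-12,26,70] → ·
    (2,5)@(5, 11): e=[0,42,42] → #  [on edge]
    (4,5)@(9, 11): e=[24,74,-14] → ·
    (3,6)@(7, 13): e=[0,70,14] → #  [on edge]
    (4,7)@(9, 15): e=[0,98,-14] → ·  [on edge]
    (5,8)@(11, 17): e=[0,126,-42] → ·  [on edge]
  covered (12 px):
    · · · · · ·
    · · · # · ·
    · · # # · ·
    · # # # · ·
    · # # # · ·
    · · # # · ·
    · · · # · ·
    · · · · · ·
    · · · · · ·
    · · · · · ·

Final: [39,59,31]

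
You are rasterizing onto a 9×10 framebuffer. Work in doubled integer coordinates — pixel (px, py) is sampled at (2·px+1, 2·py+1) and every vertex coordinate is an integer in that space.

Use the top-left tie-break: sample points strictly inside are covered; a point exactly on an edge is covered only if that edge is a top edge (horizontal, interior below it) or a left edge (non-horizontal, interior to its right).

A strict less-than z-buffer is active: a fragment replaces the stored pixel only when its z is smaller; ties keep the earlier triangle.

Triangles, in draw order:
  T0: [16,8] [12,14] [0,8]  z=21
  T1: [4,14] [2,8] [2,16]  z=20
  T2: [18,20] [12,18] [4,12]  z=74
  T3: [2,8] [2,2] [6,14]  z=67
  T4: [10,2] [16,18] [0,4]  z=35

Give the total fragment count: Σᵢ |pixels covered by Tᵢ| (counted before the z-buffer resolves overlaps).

T0:
  2·area = 96
  edge (16, 8)→(12, 14): d=(-4,6) right/bottom  bias=-1
  edge (12, 14)→(0, 8): d=(-12,-6) top-left  bias=+0
  edge (0, 8)→(16, 8): d=(16,0) top-left  bias=+0
    (1,4)@(3, 9): e=[74,6,16] → X
    (2,4)@(5, 9): e=[62,18,16] → X
    (3,4)@(7, 9): e=[50,30,16] → X
    (4,4)@(9, 9): e=[38,42,16] → X
    (5,4)@(11, 9): e=[26,54,16] → X
    (6,4)@(13, 9): e=[14,66,16] → X
    (7,4)@(15, 9): e=[2,78,16] → X
    (8,4)@(17, 9): e=[-10,90,16] → .
    (1,5)@(3, 11): e=[66,-18,48] → .
    (2,5)@(5, 11): e=[54,-6,48] → .
    (3,5)@(7, 11): e=[42,6,48] → X
    (7,5)@(15, 11): e=[-6,54,48] → .
  covered (12 px):
    . . . . . . . . .
    . . . . . . . . .
    . . . . . . . . .
    . . . . . . . . .
    . X X X X X X X .
    . . . X X X X . .
    . . . . . X . . .
    . . . . . . . . .
    . . . . . . . . .
    . . . . . . . . .
T1:
  2·area = 16  (B↔C swapped to make it positive)
  edge (4, 14)→(2, 16): d=(-2,2) right/bottom  bias=-1
  edge (2, 16)→(2, 8): d=(0,-8) top-left  bias=+0
  edge (2, 8)→(4, 14): d=(2,6) right/bottom  bias=-1
    (8,0)@(17, 1): e=[0,120,-104] → .  [on edge]
    (7,1)@(15, 3): e=[0,104,-88] → .  [on edge]
    (0,2)@(1, 5): e=[24,-8,0] → .  [on edge]
    (6,2)@(13, 5): e=[0,88,-72] → .  [on edge]
    (5,3)@(11, 7): e=[0,72,-56] → .  [on edge]
    (4,4)@(9, 9): e=[0,56,-40] → .  [on edge]
    (1,5)@(3, 11): e=[8,8,0] → .  [on edge]
    (3,5)@(7, 11): e=[0,40,-24] → .  [on edge]
    (1,6)@(3, 13): e=[4,8,4] → X
    (2,6)@(5, 13): e=[0,24,-8] → .  [on edge]
    (1,7)@(3, 15): e=[0,8,8] → .  [on edge]
    (0,8)@(1, 17): e=[0,-8,24] → .  [on edge]
    (2,8)@(5, 17): e=[-8,24,0] → .  [on edge]
  covered (1 px):
    . . . . . . . . .
    . . . . . . . . .
    . . . . . . . . .
    . . . . . . . . .
    . . . . . . . . .
    . . . . . . . . .
    . X . . . . . . .
    . . . . . . . . .
    . . . . . . . . .
    . . . . . . . . .
T2:
  2·area = 20
  edge (18, 20)→(12, 18): d=(-6,-2) top-left  bias=+0
  edge (12, 18)→(4, 12): d=(-8,-6) top-left  bias=+0
  edge (4, 12)→(18, 20): d=(14,8) right/bottom  bias=-1
    (1,7)@(3, 15): e=[0,-30,50] → .  [on edge]
    (4,7)@(9, 15): e=[12,6,2] → X
    (5,7)@(11, 15): e=[16,18,-14] → .
    (4,8)@(9, 17): e=[0,-10,30] → .  [on edge]
    (5,8)@(11, 17): e=[4,2,14] → X
    (6,8)@(13, 17): e=[8,14,-2] → .
    (5,9)@(11, 19): e=[-8,-14,42] → .
    (7,9)@(15, 19): e=[0,10,10] → X  [on edge]
    (8,9)@(17, 19): e=[4,22,-6] → .
  covered (3 px):
    . . . . . . . . .
    . . . . . . . . .
    . . . . . . . . .
    . . . . . . . . .
    . . . . . . . . .
    . . . . . . . . .
    . . . . . . . . .
    . . . . X . . . .
    . . . . . X . . .
    . . . . . . . X .
T3:
  2·area = 24
  edge (2, 8)→(2, 2): d=(0,-6) top-left  bias=+0
  edge (2, 2)→(6, 14): d=(4,12) right/bottom  bias=-1
  edge (6, 14)→(2, 8): d=(-4,-6) top-left  bias=+0
    (1,2)@(3, 5): e=[6,0,18] → .  [on edge]
    (1,3)@(3, 7): e=[6,8,10] → X
    (2,3)@(5, 7): e=[18,-16,22] → .
    (1,4)@(3, 9): e=[6,16,2] → X
    (2,4)@(5, 9): e=[18,-8,14] → .
    (1,5)@(3, 11): e=[6,24,-6] → .
    (2,5)@(5, 11): e=[18,0,6] → .  [on edge]
    (3,8)@(7, 17): e=[30,0,-6] → .  [on edge]
  covered (2 px):
    . . . . . . . . .
    . . . . . . . . .
    . . . . . . . . .
    . X . . . . . . .
    . X . . . . . . .
    . . . . . . . . .
    . . . . . . . . .
    . . . . . . . . .
    . . . . . . . . .
    . . . . . . . . .
T4:
  2·area = 172
  edge (10, 2)→(16, 18): d=(6,16) right/bottom  bias=-1
  edge (16, 18)→(0, 4): d=(-16,-14) top-left  bias=+0
  edge (0, 4)→(10, 2): d=(10,-2) top-left  bias=+0
    (7,0)@(15, 1): e=[-86,258,0] → .  [on edge]
    (2,1)@(5, 3): e=[86,86,0] → X  [on edge]
    (3,1)@(7, 3): e=[54,114,4] → X
    (4,1)@(9, 3): e=[22,142,8] → X
    (5,1)@(11, 3): e=[-10,170,12] → .
    (1,2)@(3, 5): e=[130,26,16] → X
    (5,2)@(11, 5): e=[2,138,32] → X
    (6,2)@(13, 5): e=[-30,166,36] → .
    (1,3)@(3, 7): e=[142,-6,36] → .
    (2,3)@(5, 7): e=[110,22,40] → X
    (6,3)@(13, 7): e=[-18,134,56] → .
    (2,4)@(5, 9): e=[122,-10,60] → .
  covered (22 px):
    . . . . . . . . .
    . . X X X . . . .
    . X X X X X . . .
    . . X X X X . . .
    . . . X X X . . .
    . . . . X X X . .
    . . . . . X X . .
    . . . . . . X . .
    . . . . . . . X .
    . . . . . . . . .

Final: 40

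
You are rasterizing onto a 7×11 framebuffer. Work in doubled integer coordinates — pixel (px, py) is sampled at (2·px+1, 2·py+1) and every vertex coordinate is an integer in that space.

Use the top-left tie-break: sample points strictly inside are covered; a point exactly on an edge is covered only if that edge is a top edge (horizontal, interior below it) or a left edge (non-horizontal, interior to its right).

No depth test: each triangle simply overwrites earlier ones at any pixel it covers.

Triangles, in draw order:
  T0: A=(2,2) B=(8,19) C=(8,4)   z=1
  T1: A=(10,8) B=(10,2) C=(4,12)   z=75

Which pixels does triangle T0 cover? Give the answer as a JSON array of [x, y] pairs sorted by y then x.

T0:
  2·area = 90  (B↔C swapped to make it positive)
  edge (2, 2)→(8, 4): d=(6,2) right/bottom  bias=-1
  edge (8, 4)→(8, 19): d=(0,15) right/bottom  bias=-1
  edge (8, 19)→(2, 2): d=(-6,-17) top-left  bias=+0
    (1,1)@(3, 3): e=[4,75,11] → X
    (2,1)@(5, 3): e=[0,45,45] → .  [on edge]
    (1,2)@(3, 5): e=[16,75,-1] → .
    (2,2)@(5, 5): e=[12,45,33] → X
    (3,2)@(7, 5): e=[8,15,67] → X
    (4,2)@(9, 5): e=[4,-15,101] → .
    (5,2)@(11, 5): e=[0,-45,135] → .  [on edge]
    (2,3)@(5, 7): e=[24,45,21] → X
    (4,3)@(9, 7): e=[16,-15,89] → .
    (2,4)@(5, 9): e=[36,45,9] → X
    (4,4)@(9, 9): e=[28,-15,77] → .
    (2,5)@(5, 11): e=[48,45,-3] → .
  covered (10 px):
    . . . . . . .
    . X . . . . .
    . . X X . . .
    . . X X . . .
    . . X X . . .
    . . . X . . .
    . . . X . . .
    . . . X . . .
    . . . . . . .
    . . . . . . .
    . . . . . . .
T1:
  2·area = 36  (B↔C swapped to make it positive)
  edge (10, 8)→(4, 12): d=(-6,4) right/bottom  bias=-1
  edge (4, 12)→(10, 2): d=(6,-10) top-left  bias=+0
  edge (10, 2)→(10, 8): d=(0,6) right/bottom  bias=-1
    (4,2)@(9, 5): e=[22,8,6] → X
    (5,2)@(11, 5): e=[14,28,-6] → .
    (3,3)@(7, 7): e=[18,0,18] → X  [on edge]
    (5,3)@(11, 7): e=[2,40,-6] → .
    (3,4)@(7, 9): e=[6,12,18] → X
    (4,4)@(9, 9): e=[-2,32,6] → .
    (2,5)@(5, 11): e=[2,4,30] → X
    (3,5)@(7, 11): e=[-6,24,18] → .
    (2,6)@(5, 13): e=[-10,16,30] → .
    (0,8)@(1, 17): e=[-18,0,54] → .  [on edge]
  covered (5 px):
    . . . . . . .
    . . . . . . .
    . . . . X . .
    . . . X X . .
    . . . X . . .
    . . X . . . .
    . . . . . . .
    . . . . . . .
    . . . . . . .
    . . . . . . .
    . . . . . . .

Answer: [[1,1],[2,2],[3,2],[2,3],[3,3],[2,4],[3,4],[3,5],[3,6],[3,7]]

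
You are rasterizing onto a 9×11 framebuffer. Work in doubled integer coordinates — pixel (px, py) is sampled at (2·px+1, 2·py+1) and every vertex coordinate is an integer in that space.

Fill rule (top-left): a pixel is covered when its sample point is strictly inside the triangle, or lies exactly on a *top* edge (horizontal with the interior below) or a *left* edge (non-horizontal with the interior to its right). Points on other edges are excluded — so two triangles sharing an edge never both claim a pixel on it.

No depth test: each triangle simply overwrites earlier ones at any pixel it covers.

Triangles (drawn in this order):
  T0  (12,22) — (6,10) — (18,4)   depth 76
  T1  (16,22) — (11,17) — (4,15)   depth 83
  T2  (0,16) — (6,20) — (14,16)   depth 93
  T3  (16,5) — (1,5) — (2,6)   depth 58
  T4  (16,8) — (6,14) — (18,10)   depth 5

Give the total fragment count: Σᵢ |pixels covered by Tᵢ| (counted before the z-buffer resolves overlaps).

T0:
  2·area = 180
  edge (12, 22)→(6, 10): d=(-6,-12) top-left  bias=+0
  edge (6, 10)→(18, 4): d=(12,-6) top-left  bias=+0
  edge (18, 4)→(12, 22): d=(-6,18) right/bottom  bias=-1
    (8,2)@(17, 5): e=[162,6,12] → #
    (6,3)@(13, 7): e=[102,6,72] → #
    (7,3)@(15, 7): e=[126,18,36] → #
    (8,3)@(17, 7): e=[150,30,0] → ·  [on edge]
    (4,4)@(9, 9): e=[42,6,132] → #
    (5,4)@(11, 9): e=[66,18,96] → #
    (8,4)@(17, 9): e=[138,54,-12] → ·
    (3,5)@(7, 11): e=[6,18,156] → #
    (8,5)@(17, 11): e=[126,78,-24] → ·
    (3,6)@(7, 13): e=[-6,42,144] → ·
    (4,6)@(9, 13): e=[18,54,108] → #
    (7,6)@(15, 13): e=[90,90,0] → ·  [on edge]
    (6,9)@(13, 19): e=[30,150,0] → ·  [on edge]
  covered (21 px):
    · · · · · · · · ·
    · · · · · · · · ·
    · · · · · · · · #
    · · · · · · # # ·
    · · · · # # # # ·
    · · · # # # # # ·
    · · · · # # # · ·
    · · · · # # # · ·
    · · · · · # # · ·
    · · · · · # · · ·
    · · · · · · · · ·
T1:
  2·area = 25  (B↔C swapped to make it positive)
  edge (16, 22)→(4, 15): d=(-12,-7) top-left  bias=+0
  edge (4, 15)→(11, 17): d=(7,2) right/bottom  bias=-1
  edge (11, 17)→(16, 22): d=(5,5) right/bottom  bias=-1
    (0,3)@(1, 7): e=[75,-50,0] → ·  [on edge]
    (1,4)@(3, 9): e=[65,-40,0] → ·  [on edge]
    (2,5)@(5, 11): e=[55,-30,0] → ·  [on edge]
    (3,6)@(7, 13): e=[45,-20,0] → ·  [on edge]
    (4,7)@(9, 15): e=[35,-10,0] → ·  [on edge]
    (4,8)@(9, 17): e=[11,4,10] → #
    (5,8)@(11, 17): e=[25,0,0] → ·  [on edge]
    (4,9)@(9, 19): e=[-13,18,20] → ·
    (5,9)@(11, 19): e=[1,14,10] → #
    (6,9)@(13, 19): e=[15,10,0] → ·  [on edge]
    (5,10)@(11, 21): e=[-23,28,20] → ·
    (7,10)@(15, 21): e=[5,20,0] → ·  [on edge]
  covered (2 px):
    · · · · · · · · ·
    · · · · · · · · ·
    · · · · · · · · ·
    · · · · · · · · ·
    · · · · · · · · ·
    · · · · · · · · ·
    · · · · · · · · ·
    · · · · · · · · ·
    · · · · # · · · ·
    · · · · · # · · ·
    · · · · · · · · ·
T2:
  2·area = 56  (B↔C swapped to make it positive)
  edge (0, 16)→(14, 16): d=(14,0) top-left  bias=+0
  edge (14, 16)→(6, 20): d=(-8,4) right/bottom  bias=-1
  edge (6, 20)→(0, 16): d=(-6,-4) top-left  bias=+0
    (1,8)@(3, 17): e=[14,36,6] → #
    (2,8)@(5, 17): e=[14,28,14] → #
    (3,8)@(7, 17): e=[14,20,22] → #
    (4,8)@(9, 17): e=[14,12,30] → #
    (5,8)@(11, 17): e=[14,4,38] → #
    (6,8)@(13, 17): e=[14,-4,46] → ·
    (1,9)@(3, 19): e=[42,20,-6] → ·
    (2,9)@(5, 19): e=[42,12,2] → #
    (4,9)@(9, 19): e=[42,-4,18] → ·
    (5,9)@(11, 19): e=[42,-12,26] → ·
    (2,10)@(5, 21): e=[70,-4,-10] → ·
    (3,10)@(7, 21): e=[70,-12,-2] → ·
  covered (7 px):
    · · · · · · · · ·
    · · · · · · · · ·
    · · · · · · · · ·
    · · · · · · · · ·
    · · · · · · · · ·
    · · · · · · · · ·
    · · · · · · · · ·
    · · · · · · · · ·
    · # # # # # · · ·
    · · # # · · · · ·
    · · · · · · · · ·
T3:
  2·area = 15  (B↔C swapped to make it positive)
  edge (16, 5)→(2, 6): d=(-14,1) right/bottom  bias=-1
  edge (2, 6)→(1, 5): d=(-1,-1) top-left  bias=+0
  edge (1, 5)→(16, 5): d=(15,0) top-left  bias=+0
    (0,2)@(1, 5): e=[15,0,0] → #  [on edge]
    (1,2)@(3, 5): e=[13,2,0] → #  [on edge]
    (2,2)@(5, 5): e=[11,4,0] → #  [on edge]
    (3,2)@(7, 5): e=[9,6,0] → #  [on edge]
    (4,2)@(9, 5): e=[7,8,0] → #  [on edge]
    (5,2)@(11, 5): e=[5,10,0] → #  [on edge]
    (6,2)@(13, 5): e=[3,12,0] → #  [on edge]
    (7,2)@(15, 5): e=[1,14,0] → #  [on edge]
    (8,2)@(17, 5): e=[-1,16,0] → ·  [on edge]
    (0,3)@(1, 7): e=[-13,-2,30] → ·
    (1,3)@(3, 7): e=[-15,0,30] → ·  [on edge]
    (2,3)@(5, 7): e=[-17,2,30] → ·
    (2,4)@(5, 9): e=[-45,0,60] → ·  [on edge]
    (3,5)@(7, 11): e=[-75,0,90] → ·  [on edge]
    (4,6)@(9, 13): e=[-105,0,120] → ·  [on edge]
    (5,7)@(11, 15): e=[-135,0,150] → ·  [on edge]
    (6,8)@(13, 17): e=[-165,0,180] → ·  [on edge]
    (7,9)@(15, 19): e=[-195,0,210] → ·  [on edge]
    (8,10)@(17, 21): e=[-225,0,240] → ·  [on edge]
  covered (8 px):
    · · · · · · · · ·
    · · · · · · · · ·
    # # # # # # # # ·
    · · · · · · · · ·
    · · · · · · · · ·
    · · · · · · · · ·
    · · · · · · · · ·
    · · · · · · · · ·
    · · · · · · · · ·
    · · · · · · · · ·
    · · · · · · · · ·
T4:
  2·area = 32  (B↔C swapped to make it positive)
  edge (16, 8)→(18, 10): d=(2,2) right/bottom  bias=-1
  edge (18, 10)→(6, 14): d=(-12,4) right/bottom  bias=-1
  edge (6, 14)→(16, 8): d=(10,-6) top-left  bias=+0
    (4,0)@(9, 1): e=[0,144,-112] → ·  [on edge]
    (5,1)@(11, 3): e=[0,112,-80] → ·  [on edge]
    (6,2)@(13, 5): e=[0,80,-48] → ·  [on edge]
    (7,3)@(15, 7): e=[0,48,-16] → ·  [on edge]
    (7,4)@(15, 9): e=[4,24,4] → #
    (8,4)@(17, 9): e=[0,16,16] → ·  [on edge]
    (5,5)@(11, 11): e=[16,16,0] → #  [on edge]
    (6,5)@(13, 11): e=[12,8,12] → #
    (7,5)@(15, 11): e=[8,0,24] → ·  [on edge]
    (4,6)@(9, 13): e=[24,0,8] → ·  [on edge]
    (5,6)@(11, 13): e=[20,-8,20] → ·
    (6,6)@(13, 13): e=[16,-16,32] → ·
    (1,7)@(3, 15): e=[40,0,-8] → ·  [on edge]
    (0,8)@(1, 17): e=[48,-16,0] → ·  [on edge]
  covered (3 px):
    · · · · · · · · ·
    · · · · · · · · ·
    · · · · · · · · ·
    · · · · · · · · ·
    · · · · · · · # ·
    · · · · · # # · ·
    · · · · · · · · ·
    · · · · · · · · ·
    · · · · · · · · ·
    · · · · · · · · ·
    · · · · · · · · ·

Final: 41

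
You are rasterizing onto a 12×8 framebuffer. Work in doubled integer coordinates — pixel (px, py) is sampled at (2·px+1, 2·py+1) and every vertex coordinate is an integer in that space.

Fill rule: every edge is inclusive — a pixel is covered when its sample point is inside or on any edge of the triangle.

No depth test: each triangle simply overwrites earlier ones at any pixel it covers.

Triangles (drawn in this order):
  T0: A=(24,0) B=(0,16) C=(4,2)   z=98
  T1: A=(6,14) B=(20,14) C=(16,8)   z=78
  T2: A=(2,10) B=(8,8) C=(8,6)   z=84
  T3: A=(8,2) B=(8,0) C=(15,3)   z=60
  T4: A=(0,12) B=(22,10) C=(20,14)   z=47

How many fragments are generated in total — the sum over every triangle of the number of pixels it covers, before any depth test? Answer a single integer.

T0:
  2·area = 272
  edge (24, 0)→(0, 16): d=(-24,16) inclusive
  edge (0, 16)→(4, 2): d=(4,-14) inclusive
  edge (4, 2)→(24, 0): d=(20,-2) inclusive
    (7,0)@(15, 1): e=[120,150,2] → █
    (8,0)@(17, 1): e=[88,178,6] → █
    (9,0)@(19, 1): e=[56,206,10] → █
    (10,0)@(21, 1): e=[24,234,14] → █
    (11,0)@(23, 1): e=[-8,262,18] → ·
    (2,1)@(5, 3): e=[232,18,22] → █
    (3,1)@(7, 3): e=[200,46,26] → █
    (4,1)@(9, 3): e=[168,74,30] → █
    (5,1)@(11, 3): e=[136,102,34] → █
    (6,1)@(13, 3): e=[104,130,38] → █
    (10,1)@(21, 3): e=[-24,242,54] → ·
    (2,2)@(5, 5): e=[184,26,62] → █
  covered (34 px):
    · · · · · · · █ █ █ █ ·
    · · █ █ █ █ █ █ █ █ · ·
    · · █ █ █ █ █ █ · · · ·
    · █ █ █ █ █ █ · · · · ·
    · █ █ █ █ · · · · · · ·
    · █ █ █ · · · · · · · ·
    █ █ · · · · · · · · · ·
    █ · · · · · · · · · · ·
T1:
  2·area = 84  (B↔C swapped to make it positive)
  edge (6, 14)→(16, 8): d=(10,-6) inclusive
  edge (16, 8)→(20, 14): d=(4,6) inclusive
  edge (20, 14)→(6, 14): d=(-14,0) inclusive
    (10,2)@(21, 5): e=[0,-42,126] → ·  [on edge]
    (7,4)@(15, 9): e=[4,10,70] → █
    (8,4)@(17, 9): e=[16,-2,70] → ·
    (5,5)@(11, 11): e=[0,42,42] → █  [on edge]
    (6,5)@(13, 11): e=[12,30,42] → █
    (8,5)@(17, 11): e=[36,6,42] → █
    (9,5)@(19, 11): e=[48,-6,42] → ·
    (4,6)@(9, 13): e=[8,62,14] → █
    (9,6)@(19, 13): e=[68,2,14] → █
    (10,6)@(21, 13): e=[80,-10,14] → ·
    (4,7)@(9, 15): e=[28,70,-14] → ·
    (5,7)@(11, 15): e=[40,58,-14] → ·
  covered (11 px):
    · · · · · · · · · · · ·
    · · · · · · · · · · · ·
    · · · · · · · · · · · ·
    · · · · · · · · · · · ·
    · · · · · · · █ · · · ·
    · · · · · █ █ █ █ · · ·
    · · · · █ █ █ █ █ █ · ·
    · · · · · · · · · · · ·
T2:
  2·area = 12  (B↔C swapped to make it positive)
  edge (2, 10)→(8, 6): d=(6,-4) inclusive
  edge (8, 6)→(8, 8): d=(0,2) inclusive
  edge (8, 8)→(2, 10): d=(-6,2) inclusive
    (11,1)@(23, 3): e=[42,-30,0] → ·  [on edge]
    (8,2)@(17, 5): e=[30,-18,0] → ·  [on edge]
    (3,3)@(7, 7): e=[2,2,8] → █
    (4,3)@(9, 7): e=[10,-2,4] → ·
    (5,3)@(11, 7): e=[18,-6,0] → ·  [on edge]
    (2,4)@(5, 9): e=[6,6,0] → █  [on edge]
    (3,4)@(7, 9): e=[14,2,-4] → ·
    (2,5)@(5, 11): e=[18,6,-12] → ·
  covered (2 px):
    · · · · · · · · · · · ·
    · · · · · · · · · · · ·
    · · · · · · · · · · · ·
    · · · █ · · · · · · · ·
    · · █ · · · · · · · · ·
    · · · · · · · · · · · ·
    · · · · · · · · · · · ·
    · · · · · · · · · · · ·
T3:
  2·area = 14
  edge (8, 2)→(8, 0): d=(0,-2) inclusive
  edge (8, 0)→(15, 3): d=(7,3) inclusive
  edge (15, 3)→(8, 2): d=(-7,-1) inclusive
    (0,0)@(1, 1): e=[-14,28,0] → ·  [on edge]
    (4,0)@(9, 1): e=[2,4,8] → █
    (5,0)@(11, 1): e=[6,-2,10] → ·
    (4,1)@(9, 3): e=[2,18,-6] → ·
    (7,1)@(15, 3): e=[14,0,0] → █  [on edge]
    (8,1)@(17, 3): e=[18,-6,2] → ·
    (7,2)@(15, 5): e=[14,14,-14] → ·
  covered (2 px):
    · · · · █ · · · · · · ·
    · · · · · · · █ · · · ·
    · · · · · · · · · · · ·
    · · · · · · · · · · · ·
    · · · · · · · · · · · ·
    · · · · · · · · · · · ·
    · · · · · · · · · · · ·
    · · · · · · · · · · · ·
T4:
  2·area = 84
  edge (0, 12)→(22, 10): d=(22,-2) inclusive
  edge (22, 10)→(20, 14): d=(-2,4) inclusive
  edge (20, 14)→(0, 12): d=(-20,-2) inclusive
    (5,5)@(11, 11): e=[0,42,42] → █  [on edge]
    (6,5)@(13, 11): e=[4,34,46] → █
    (7,5)@(15, 11): e=[8,26,50] → █
    (8,5)@(17, 11): e=[12,18,54] → █
    (9,5)@(19, 11): e=[16,10,58] → █
    (10,5)@(21, 11): e=[20,2,62] → █
    (11,5)@(23, 11): e=[24,-6,66] → ·
    (5,6)@(11, 13): e=[44,38,2] → █
    (10,6)@(21, 13): e=[64,-2,22] → ·
    (5,7)@(11, 15): e=[88,34,-38] → ·
    (6,7)@(13, 15): e=[92,26,-34] → ·
    (7,7)@(15, 15): e=[96,18,-30] → ·
  covered (11 px):
    · · · · · · · · · · · ·
    · · · · · · · · · · · ·
    · · · · · · · · · · · ·
    · · · · · · · · · · · ·
    · · · · · · · · · · · ·
    · · · · · █ █ █ █ █ █ ·
    · · · · · █ █ █ █ █ · ·
    · · · · · · · · · · · ·

Answer: 60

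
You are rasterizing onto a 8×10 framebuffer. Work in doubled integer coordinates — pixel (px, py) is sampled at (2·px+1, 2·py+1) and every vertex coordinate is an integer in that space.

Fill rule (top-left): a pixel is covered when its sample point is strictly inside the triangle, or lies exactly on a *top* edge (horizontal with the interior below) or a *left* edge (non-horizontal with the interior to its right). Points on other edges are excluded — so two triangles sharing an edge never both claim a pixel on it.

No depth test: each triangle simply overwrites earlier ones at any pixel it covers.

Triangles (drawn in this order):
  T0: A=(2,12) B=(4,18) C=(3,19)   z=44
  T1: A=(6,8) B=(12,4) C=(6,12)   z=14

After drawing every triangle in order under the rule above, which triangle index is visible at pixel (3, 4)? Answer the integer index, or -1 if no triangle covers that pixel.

T0:
  2·area = 8
  edge (2, 12)→(4, 18): d=(2,6) right/bottom  bias=-1
  edge (4, 18)→(3, 19): d=(-1,1) right/bottom  bias=-1
  edge (3, 19)→(2, 12): d=(-1,-7) top-left  bias=+0
    (0,2)@(1, 5): e=[-8,16,0] → .  [on edge]
    (7,3)@(15, 7): e=[-88,0,96] → .  [on edge]
    (0,4)@(1, 9): e=[0,12,-4] → .  [on edge]
    (6,4)@(13, 9): e=[-72,0,80] → .  [on edge]
    (5,5)@(11, 11): e=[-56,0,64] → .  [on edge]
    (4,6)@(9, 13): e=[-40,0,48] → .  [on edge]
    (1,7)@(3, 15): e=[0,4,4] → .  [on edge]
    (3,7)@(7, 15): e=[-24,0,32] → .  [on edge]
    (1,8)@(3, 17): e=[4,2,2] → X
    (2,8)@(5, 17): e=[-8,0,16] → .  [on edge]
    (1,9)@(3, 19): e=[8,0,0] → .  [on edge]
  covered (1 px):
    . . . . . . . .
    . . . . . . . .
    . . . . . . . .
    . . . . . . . .
    . . . . . . . .
    . . . . . . . .
    . . . . . . . .
    . . . . . . . .
    . X . . . . . .
    . . . . . . . .
T1:
  2·area = 24
  edge (6, 8)→(12, 4): d=(6,-4) top-left  bias=+0
  edge (12, 4)→(6, 12): d=(-6,8) right/bottom  bias=-1
  edge (6, 12)→(6, 8): d=(0,-4) top-left  bias=+0
    (5,2)@(11, 5): e=[2,2,20] → X
    (6,2)@(13, 5): e=[10,-14,28] → .
    (4,3)@(9, 7): e=[6,6,12] → X
    (5,3)@(11, 7): e=[14,-10,20] → .
    (3,4)@(7, 9): e=[10,10,4] → X
    (4,4)@(9, 9): e=[18,-6,12] → .
    (3,5)@(7, 11): e=[22,-2,4] → .
  covered (3 px):
    . . . . . . . .
    . . . . . . . .
    . . . . . X . .
    . . . . X . . .
    . . . X . . . .
    . . . . . . . .
    . . . . . . . .
    . . . . . . . .
    . . . . . . . .
    . . . . . . . .

Z-buffer (winner per pixel, '.' = empty):
  . . . . . . . .
  . . . . . . . .
  . . . . . 1 . .
  . . . . 1 . . .
  . . . 1 . . . .
  . . . . . . . .
  . . . . . . . .
  . . . . . . . .
  . 0 . . . . . .
  . . . . . . . .

Final: 1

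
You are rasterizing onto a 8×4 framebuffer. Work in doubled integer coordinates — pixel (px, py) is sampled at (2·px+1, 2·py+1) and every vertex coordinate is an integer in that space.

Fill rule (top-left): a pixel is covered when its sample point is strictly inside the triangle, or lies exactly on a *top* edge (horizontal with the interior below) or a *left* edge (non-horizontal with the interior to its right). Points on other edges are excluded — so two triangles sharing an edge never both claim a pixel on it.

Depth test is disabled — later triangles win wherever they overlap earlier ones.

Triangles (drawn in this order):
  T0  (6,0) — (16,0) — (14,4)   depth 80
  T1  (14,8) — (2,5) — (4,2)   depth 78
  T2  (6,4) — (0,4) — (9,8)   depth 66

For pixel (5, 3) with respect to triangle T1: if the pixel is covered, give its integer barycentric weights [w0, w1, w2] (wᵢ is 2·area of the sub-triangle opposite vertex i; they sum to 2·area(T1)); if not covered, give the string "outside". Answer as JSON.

T0:
  2·area = 40
  edge (6, 0)→(16, 0): d=(10,0) top-left  bias=+0
  edge (16, 0)→(14, 4): d=(-2,4) right/bottom  bias=-1
  edge (14, 4)→(6, 0): d=(-8,-4) top-left  bias=+0
    (4,0)@(9, 1): e=[10,26,4] → #
    (5,0)@(11, 1): e=[10,18,12] → #
    (6,0)@(13, 1): e=[10,10,20] → #
    (7,0)@(15, 1): e=[10,2,28] → #
    (4,1)@(9, 3): e=[30,22,-12] → ·
    (5,1)@(11, 3): e=[30,14,-4] → ·
    (6,1)@(13, 3): e=[30,6,4] → #
    (7,1)@(15, 3): e=[30,-2,12] → ·
    (6,2)@(13, 5): e=[50,2,-12] → ·
  covered (5 px):
    · · · · # # # #
    · · · · · · # ·
    · · · · · · · ·
    · · · · · · · ·
T1:
  2·area = 42
  edge (14, 8)→(2, 5): d=(-12,-3) top-left  bias=+0
  edge (2, 5)→(4, 2): d=(2,-3) top-left  bias=+0
  edge (4, 2)→(14, 8): d=(10,6) right/bottom  bias=-1
    (2,1)@(5, 3): e=[33,5,4] → #
    (3,1)@(7, 3): e=[39,11,-8] → ·
    (1,2)@(3, 5): e=[3,3,36] → #
    (3,2)@(7, 5): e=[15,15,12] → #
    (4,2)@(9, 5): e=[21,21,0] → ·  [on edge]
    (1,3)@(3, 7): e=[-21,7,56] → ·
    (2,3)@(5, 7): e=[-15,13,44] → ·
    (3,3)@(7, 7): e=[-9,19,32] → ·
    (5,3)@(11, 7): e=[3,31,8] → #
    (6,3)@(13, 7): e=[9,37,-4] → ·
  covered (5 px):
    · · · · · · · ·
    · · # · · · · ·
    · # # # · · · ·
    · · · · · # · ·
T2:
  2·area = 24  (B↔C swapped to make it positive)
  edge (6, 4)→(9, 8): d=(3,4) right/bottom  bias=-1
  edge (9, 8)→(0, 4): d=(-9,-4) top-left  bias=+0
  edge (0, 4)→(6, 4): d=(6,0) top-left  bias=+0
    (1,2)@(3, 5): e=[15,3,6] → #
    (2,2)@(5, 5): e=[7,11,6] → #
    (3,2)@(7, 5): e=[-1,19,6] → ·
    (1,3)@(3, 7): e=[21,-15,18] → ·
    (2,3)@(5, 7): e=[13,-7,18] → ·
    (3,3)@(7, 7): e=[5,1,18] → #
    (4,3)@(9, 7): e=[-3,9,18] → ·
  covered (3 px):
    · · · · · · · ·
    · · · · · · · ·
    · # # · · · · ·
    · · · # · · · ·

Final: [31,8,3]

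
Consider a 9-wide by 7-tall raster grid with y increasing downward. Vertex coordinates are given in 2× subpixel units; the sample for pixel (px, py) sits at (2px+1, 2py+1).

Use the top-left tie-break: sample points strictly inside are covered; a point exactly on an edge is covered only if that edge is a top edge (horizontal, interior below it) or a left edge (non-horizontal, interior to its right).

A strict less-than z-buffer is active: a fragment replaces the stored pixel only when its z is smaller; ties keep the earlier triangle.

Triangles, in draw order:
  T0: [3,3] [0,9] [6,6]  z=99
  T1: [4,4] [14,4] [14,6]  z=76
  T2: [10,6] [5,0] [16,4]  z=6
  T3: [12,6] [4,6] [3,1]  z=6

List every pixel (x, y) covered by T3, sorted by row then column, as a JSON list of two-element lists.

T0:
  2·area = 27  (B↔C swapped to make it positive)
  edge (3, 3)→(6, 6): d=(3,3) right/bottom  bias=-1
  edge (6, 6)→(0, 9): d=(-6,3) right/bottom  bias=-1
  edge (0, 9)→(3, 3): d=(3,-6) top-left  bias=+0
    (0,0)@(1, 1): e=[0,45,-18] → .  [on edge]
    (1,1)@(3, 3): e=[0,27,0] → .  [on edge]
    (1,2)@(3, 5): e=[6,15,6] → X
    (2,2)@(5, 5): e=[0,9,18] → .  [on edge]
    (0,3)@(1, 7): e=[18,9,0] → X  [on edge]
    (2,3)@(5, 7): e=[6,-3,24] → .
    (3,3)@(7, 7): e=[0,-9,36] → .  [on edge]
    (0,4)@(1, 9): e=[24,-3,6] → .
    (1,4)@(3, 9): e=[18,-9,18] → .
    (4,4)@(9, 9): e=[0,-27,54] → .  [on edge]
    (5,5)@(11, 11): e=[0,-45,72] → .  [on edge]
    (6,6)@(13, 13): e=[0,-63,90] → .  [on edge]
  covered (3 px):
    . . . . . . . . .
    . . . . . . . . .
    . X . . . . . . .
    X X . . . . . . .
    . . . . . . . . .
    . . . . . . . . .
    . . . . . . . . .
T1:
  2·area = 20
  edge (4, 4)→(14, 4): d=(10,0) top-left  bias=+0
  edge (14, 4)→(14, 6): d=(0,2) right/bottom  bias=-1
  edge (14, 6)→(4, 4): d=(-10,-2) top-left  bias=+0
    (4,2)@(9, 5): e=[10,10,0] → X  [on edge]
    (5,2)@(11, 5): e=[10,6,4] → X
    (6,2)@(13, 5): e=[10,2,8] → X
    (7,2)@(15, 5): e=[10,-2,12] → .
    (4,3)@(9, 7): e=[30,10,-20] → .
    (5,3)@(11, 7): e=[30,6,-16] → .
    (6,3)@(13, 7): e=[30,2,-12] → .
  covered (3 px):
    . . . . . . . . .
    . . . . . . . . .
    . . . . X X X . .
    . . . . . . . . .
    . . . . . . . . .
    . . . . . . . . .
    . . . . . . . . .
T2:
  2·area = 46
  edge (10, 6)→(5, 0): d=(-5,-6) top-left  bias=+0
  edge (5, 0)→(16, 4): d=(11,4) right/bottom  bias=-1
  edge (16, 4)→(10, 6): d=(-6,2) right/bottom  bias=-1
    (3,0)@(7, 1): e=[7,3,36] → X
    (4,0)@(9, 1): e=[19,-5,32] → .
    (3,1)@(7, 3): e=[-3,25,24] → .
    (4,1)@(9, 3): e=[9,17,20] → X
    (5,1)@(11, 3): e=[21,9,16] → X
    (6,1)@(13, 3): e=[33,1,12] → X
    (7,1)@(15, 3): e=[45,-7,8] → .
    (4,2)@(9, 5): e=[-1,39,8] → .
    (5,2)@(11, 5): e=[11,31,4] → X
    (6,2)@(13, 5): e=[23,23,0] → .  [on edge]
    (3,3)@(7, 7): e=[-23,69,0] → .  [on edge]
    (5,3)@(11, 7): e=[1,53,-8] → .
    (0,4)@(1, 9): e=[-69,115,0] → .  [on edge]
  covered (5 px):
    . . . X . . . . .
    . . . . X X X . .
    . . . . . X . . .
    . . . . . . . . .
    . . . . . . . . .
    . . . . . . . . .
    . . . . . . . . .
T3:
  2·area = 40
  edge (12, 6)→(4, 6): d=(-8,0) right/bottom  bias=-1
  edge (4, 6)→(3, 1): d=(-1,-5) top-left  bias=+0
  edge (3, 1)→(12, 6): d=(9,5) right/bottom  bias=-1
    (1,0)@(3, 1): e=[40,0,0] → .  [on edge]
    (2,1)@(5, 3): e=[24,8,8] → X
    (3,1)@(7, 3): e=[24,18,-2] → .
    (2,2)@(5, 5): e=[8,6,26] → X
    (3,2)@(7, 5): e=[8,16,16] → X
    (4,2)@(9, 5): e=[8,26,6] → X
    (5,2)@(11, 5): e=[8,36,-4] → .
    (2,3)@(5, 7): e=[-8,4,44] → .
    (3,3)@(7, 7): e=[-8,14,34] → .
    (4,3)@(9, 7): e=[-8,24,24] → .
    (2,5)@(5, 11): e=[-40,0,80] → .  [on edge]
  covered (4 px):
    . . . . . . . . .
    . . X . . . . . .
    . . X X X . . . .
    . . . . . . . . .
    . . . . . . . . .
    . . . . . . . . .
    . . . . . . . . .

Final: [[2,1],[2,2],[3,2],[4,2]]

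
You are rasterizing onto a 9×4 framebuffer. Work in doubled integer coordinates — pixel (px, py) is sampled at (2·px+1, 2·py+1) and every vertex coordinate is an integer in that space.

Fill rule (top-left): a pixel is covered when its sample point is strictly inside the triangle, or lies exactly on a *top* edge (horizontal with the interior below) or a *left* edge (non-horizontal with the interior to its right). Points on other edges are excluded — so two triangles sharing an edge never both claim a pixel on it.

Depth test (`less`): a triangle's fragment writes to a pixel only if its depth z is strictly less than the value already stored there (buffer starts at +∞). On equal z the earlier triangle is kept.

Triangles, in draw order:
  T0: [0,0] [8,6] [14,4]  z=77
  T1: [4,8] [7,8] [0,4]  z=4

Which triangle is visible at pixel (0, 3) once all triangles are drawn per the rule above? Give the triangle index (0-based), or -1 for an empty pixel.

T0:
  2·area = 52  (B↔C swapped to make it positive)
  edge (0, 0)→(14, 4): d=(14,4) right/bottom  bias=-1
  edge (14, 4)→(8, 6): d=(-6,2) right/bottom  bias=-1
  edge (8, 6)→(0, 0): d=(-8,-6) top-left  bias=+0
    (1,0)@(3, 1): e=[2,40,10] → X
    (2,0)@(5, 1): e=[-6,36,22] → .
    (1,1)@(3, 3): e=[30,28,-6] → .
    (2,1)@(5, 3): e=[22,24,6] → X
    (3,1)@(7, 3): e=[14,20,18] → X
    (4,1)@(9, 3): e=[6,16,30] → X
    (5,1)@(11, 3): e=[-2,12,42] → .
    (8,1)@(17, 3): e=[-26,0,78] → .  [on edge]
    (2,2)@(5, 5): e=[50,12,-10] → .
    (3,2)@(7, 5): e=[42,8,2] → X
    (5,2)@(11, 5): e=[26,0,26] → .  [on edge]
    (2,3)@(5, 7): e=[78,0,-26] → .  [on edge]
  covered (6 px):
    . X . . . . . . .
    . . X X X . . . .
    . . . X X . . . .
    . . . . . . . . .
T1:
  2·area = 12  (B↔C swapped to make it positive)
  edge (4, 8)→(0, 4): d=(-4,-4) top-left  bias=+0
  edge (0, 4)→(7, 8): d=(7,4) right/bottom  bias=-1
  edge (7, 8)→(4, 8): d=(-3,0) right/bottom  bias=-1
    (0,2)@(1, 5): e=[0,3,9] → X  [on edge]
    (1,2)@(3, 5): e=[8,-5,9] → .
    (0,3)@(1, 7): e=[-8,17,3] → .
    (1,3)@(3, 7): e=[0,9,3] → X  [on edge]
    (2,3)@(5, 7): e=[8,1,3] → X
    (3,3)@(7, 7): e=[16,-7,3] → .
  covered (3 px):
    . . . . . . . . .
    . . . . . . . . .
    X . . . . . . . .
    . X X . . . . . .

Z-buffer (winner per pixel, '.' = empty):
  . 0 . . . . . . .
  . . 0 0 0 . . . .
  1 . . 0 0 . . . .
  . 1 1 . . . . . .

Final: -1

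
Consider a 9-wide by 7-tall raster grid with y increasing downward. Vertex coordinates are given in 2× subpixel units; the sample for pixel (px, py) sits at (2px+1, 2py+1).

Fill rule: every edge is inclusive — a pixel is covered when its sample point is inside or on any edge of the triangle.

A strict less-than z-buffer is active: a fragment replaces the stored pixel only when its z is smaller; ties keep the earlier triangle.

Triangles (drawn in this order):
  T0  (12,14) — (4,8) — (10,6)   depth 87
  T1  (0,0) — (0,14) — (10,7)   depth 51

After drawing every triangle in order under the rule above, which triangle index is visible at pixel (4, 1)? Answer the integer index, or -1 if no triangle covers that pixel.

T0:
  2·area = 52
  edge (12, 14)→(4, 8): d=(-8,-6) inclusive
  edge (4, 8)→(10, 6): d=(6,-2) inclusive
  edge (10, 6)→(12, 14): d=(2,8) inclusive
    (6,2)@(13, 5): e=[78,0,-26] → ·  [on edge]
    (3,3)@(7, 7): e=[26,0,26] → █  [on edge]
    (4,3)@(9, 7): e=[38,4,10] → █
    (5,3)@(11, 7): e=[50,8,-6] → ·
    (0,4)@(1, 9): e=[-26,0,78] → ·  [on edge]
    (3,4)@(7, 9): e=[10,12,30] → █
    (5,4)@(11, 9): e=[34,20,-2] → ·
    (3,5)@(7, 11): e=[-6,24,34] → ·
    (4,5)@(9, 11): e=[6,28,18] → █
    (5,5)@(11, 11): e=[18,32,2] → █
    (6,5)@(13, 11): e=[30,36,-14] → ·
    (4,6)@(9, 13): e=[-10,40,22] → ·
  covered (7 px):
    · · · · · · · · ·
    · · · · · · · · ·
    · · · · · · · · ·
    · · · █ █ · · · ·
    · · · █ █ · · · ·
    · · · · █ █ · · ·
    · · · · · █ · · ·
T1:
  2·area = 140  (B↔C swapped to make it positive)
  edge (0, 0)→(10, 7): d=(10,7) inclusive
  edge (10, 7)→(0, 14): d=(-10,7) inclusive
  edge (0, 14)→(0, 0): d=(0,-14) inclusive
    (0,0)@(1, 1): e=[3,123,14] → █
    (1,0)@(3, 1): e=[-11,109,42] → ·
    (0,1)@(1, 3): e=[23,103,14] → █
    (1,1)@(3, 3): e=[9,89,42] → █
    (2,1)@(5, 3): e=[-5,75,70] → ·
    (0,2)@(1, 5): e=[43,83,14] → █
    (2,2)@(5, 5): e=[15,55,70] → █
    (3,2)@(7, 5): e=[1,41,98] → █
    (4,2)@(9, 5): e=[-13,27,126] → ·
    (0,3)@(1, 7): e=[63,63,14] → █
    (4,3)@(9, 7): e=[7,7,126] → █
    (5,3)@(11, 7): e=[-7,-7,154] → ·
  covered (19 px):
    █ · · · · · · · ·
    █ █ · · · · · · ·
    █ █ █ █ · · · · ·
    █ █ █ █ █ · · · ·
    █ █ █ █ · · · · ·
    █ █ · · · · · · ·
    █ · · · · · · · ·

Z-buffer (winner per pixel, '.' = empty):
  1 . . . . . . . .
  1 1 . . . . . . .
  1 1 1 1 . . . . .
  1 1 1 1 1 . . . .
  1 1 1 1 0 . . . .
  1 1 . . 0 0 . . .
  1 . . . . 0 . . .

Result: -1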